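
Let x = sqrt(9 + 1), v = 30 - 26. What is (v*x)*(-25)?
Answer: -100*sqrt(10) ≈ -316.23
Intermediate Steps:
v = 4
x = sqrt(10) ≈ 3.1623
(v*x)*(-25) = (4*sqrt(10))*(-25) = -100*sqrt(10)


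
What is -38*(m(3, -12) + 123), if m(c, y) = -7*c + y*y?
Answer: -9348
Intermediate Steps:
m(c, y) = y² - 7*c (m(c, y) = -7*c + y² = y² - 7*c)
-38*(m(3, -12) + 123) = -38*(((-12)² - 7*3) + 123) = -38*((144 - 21) + 123) = -38*(123 + 123) = -38*246 = -9348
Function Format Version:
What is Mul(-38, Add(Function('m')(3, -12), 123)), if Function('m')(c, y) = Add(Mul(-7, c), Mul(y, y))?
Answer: -9348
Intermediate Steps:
Function('m')(c, y) = Add(Pow(y, 2), Mul(-7, c)) (Function('m')(c, y) = Add(Mul(-7, c), Pow(y, 2)) = Add(Pow(y, 2), Mul(-7, c)))
Mul(-38, Add(Function('m')(3, -12), 123)) = Mul(-38, Add(Add(Pow(-12, 2), Mul(-7, 3)), 123)) = Mul(-38, Add(Add(144, -21), 123)) = Mul(-38, Add(123, 123)) = Mul(-38, 246) = -9348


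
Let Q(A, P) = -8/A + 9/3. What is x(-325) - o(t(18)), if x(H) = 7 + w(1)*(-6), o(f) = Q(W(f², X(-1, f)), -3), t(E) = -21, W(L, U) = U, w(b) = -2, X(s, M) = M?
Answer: 328/21 ≈ 15.619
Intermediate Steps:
Q(A, P) = 3 - 8/A (Q(A, P) = -8/A + 9*(⅓) = -8/A + 3 = 3 - 8/A)
o(f) = 3 - 8/f
x(H) = 19 (x(H) = 7 - 2*(-6) = 7 + 12 = 19)
x(-325) - o(t(18)) = 19 - (3 - 8/(-21)) = 19 - (3 - 8*(-1/21)) = 19 - (3 + 8/21) = 19 - 1*71/21 = 19 - 71/21 = 328/21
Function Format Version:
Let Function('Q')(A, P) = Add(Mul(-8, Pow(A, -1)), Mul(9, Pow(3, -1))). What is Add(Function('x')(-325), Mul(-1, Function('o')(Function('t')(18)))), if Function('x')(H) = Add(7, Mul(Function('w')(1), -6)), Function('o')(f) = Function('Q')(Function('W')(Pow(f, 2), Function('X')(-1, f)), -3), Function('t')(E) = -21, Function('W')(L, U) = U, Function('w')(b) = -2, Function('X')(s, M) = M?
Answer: Rational(328, 21) ≈ 15.619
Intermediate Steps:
Function('Q')(A, P) = Add(3, Mul(-8, Pow(A, -1))) (Function('Q')(A, P) = Add(Mul(-8, Pow(A, -1)), Mul(9, Rational(1, 3))) = Add(Mul(-8, Pow(A, -1)), 3) = Add(3, Mul(-8, Pow(A, -1))))
Function('o')(f) = Add(3, Mul(-8, Pow(f, -1)))
Function('x')(H) = 19 (Function('x')(H) = Add(7, Mul(-2, -6)) = Add(7, 12) = 19)
Add(Function('x')(-325), Mul(-1, Function('o')(Function('t')(18)))) = Add(19, Mul(-1, Add(3, Mul(-8, Pow(-21, -1))))) = Add(19, Mul(-1, Add(3, Mul(-8, Rational(-1, 21))))) = Add(19, Mul(-1, Add(3, Rational(8, 21)))) = Add(19, Mul(-1, Rational(71, 21))) = Add(19, Rational(-71, 21)) = Rational(328, 21)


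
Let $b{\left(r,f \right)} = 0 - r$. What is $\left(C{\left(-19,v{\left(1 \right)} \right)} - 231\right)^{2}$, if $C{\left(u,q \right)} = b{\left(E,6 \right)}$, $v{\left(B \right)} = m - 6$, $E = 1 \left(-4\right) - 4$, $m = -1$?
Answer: $49729$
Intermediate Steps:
$E = -8$ ($E = -4 - 4 = -8$)
$b{\left(r,f \right)} = - r$
$v{\left(B \right)} = -7$ ($v{\left(B \right)} = -1 - 6 = -7$)
$C{\left(u,q \right)} = 8$ ($C{\left(u,q \right)} = \left(-1\right) \left(-8\right) = 8$)
$\left(C{\left(-19,v{\left(1 \right)} \right)} - 231\right)^{2} = \left(8 - 231\right)^{2} = \left(-223\right)^{2} = 49729$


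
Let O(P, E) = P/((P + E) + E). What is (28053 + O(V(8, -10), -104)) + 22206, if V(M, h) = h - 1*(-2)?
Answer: 1356994/27 ≈ 50259.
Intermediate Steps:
V(M, h) = 2 + h (V(M, h) = h + 2 = 2 + h)
O(P, E) = P/(P + 2*E) (O(P, E) = P/((E + P) + E) = P/(P + 2*E))
(28053 + O(V(8, -10), -104)) + 22206 = (28053 + (2 - 10)/((2 - 10) + 2*(-104))) + 22206 = (28053 - 8/(-8 - 208)) + 22206 = (28053 - 8/(-216)) + 22206 = (28053 - 8*(-1/216)) + 22206 = (28053 + 1/27) + 22206 = 757432/27 + 22206 = 1356994/27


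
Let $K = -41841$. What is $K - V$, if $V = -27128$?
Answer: $-14713$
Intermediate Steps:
$K - V = -41841 - -27128 = -41841 + 27128 = -14713$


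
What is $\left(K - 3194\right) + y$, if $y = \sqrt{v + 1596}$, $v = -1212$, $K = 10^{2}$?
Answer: $-3094 + 8 \sqrt{6} \approx -3074.4$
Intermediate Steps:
$K = 100$
$y = 8 \sqrt{6}$ ($y = \sqrt{-1212 + 1596} = \sqrt{384} = 8 \sqrt{6} \approx 19.596$)
$\left(K - 3194\right) + y = \left(100 - 3194\right) + 8 \sqrt{6} = -3094 + 8 \sqrt{6}$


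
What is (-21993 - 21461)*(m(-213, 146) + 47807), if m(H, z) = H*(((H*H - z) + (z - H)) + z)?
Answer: 421167335678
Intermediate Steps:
m(H, z) = H*(z + H**2 - H) (m(H, z) = H*(((H**2 - z) + (z - H)) + z) = H*((H**2 - H) + z) = H*(z + H**2 - H))
(-21993 - 21461)*(m(-213, 146) + 47807) = (-21993 - 21461)*(-213*(146 + (-213)**2 - 1*(-213)) + 47807) = -43454*(-213*(146 + 45369 + 213) + 47807) = -43454*(-213*45728 + 47807) = -43454*(-9740064 + 47807) = -43454*(-9692257) = 421167335678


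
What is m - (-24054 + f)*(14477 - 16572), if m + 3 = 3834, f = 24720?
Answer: 1399101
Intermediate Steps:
m = 3831 (m = -3 + 3834 = 3831)
m - (-24054 + f)*(14477 - 16572) = 3831 - (-24054 + 24720)*(14477 - 16572) = 3831 - 666*(-2095) = 3831 - 1*(-1395270) = 3831 + 1395270 = 1399101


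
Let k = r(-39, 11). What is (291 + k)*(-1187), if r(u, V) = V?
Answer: -358474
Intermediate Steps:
k = 11
(291 + k)*(-1187) = (291 + 11)*(-1187) = 302*(-1187) = -358474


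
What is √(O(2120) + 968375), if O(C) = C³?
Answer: 5*√381163855 ≈ 97617.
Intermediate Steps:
√(O(2120) + 968375) = √(2120³ + 968375) = √(9528128000 + 968375) = √9529096375 = 5*√381163855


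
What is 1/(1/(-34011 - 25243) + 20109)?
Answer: 59254/1191538685 ≈ 4.9729e-5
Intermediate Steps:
1/(1/(-34011 - 25243) + 20109) = 1/(1/(-59254) + 20109) = 1/(-1/59254 + 20109) = 1/(1191538685/59254) = 59254/1191538685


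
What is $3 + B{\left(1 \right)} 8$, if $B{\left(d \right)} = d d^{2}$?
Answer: $11$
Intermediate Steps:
$B{\left(d \right)} = d^{3}$
$3 + B{\left(1 \right)} 8 = 3 + 1^{3} \cdot 8 = 3 + 1 \cdot 8 = 3 + 8 = 11$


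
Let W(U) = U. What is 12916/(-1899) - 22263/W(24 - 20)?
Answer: -42329101/7596 ≈ -5572.6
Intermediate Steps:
12916/(-1899) - 22263/W(24 - 20) = 12916/(-1899) - 22263/(24 - 20) = 12916*(-1/1899) - 22263/4 = -12916/1899 - 22263*1/4 = -12916/1899 - 22263/4 = -42329101/7596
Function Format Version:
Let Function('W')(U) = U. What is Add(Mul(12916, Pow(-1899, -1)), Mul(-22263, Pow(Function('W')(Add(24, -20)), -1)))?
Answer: Rational(-42329101, 7596) ≈ -5572.6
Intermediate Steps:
Add(Mul(12916, Pow(-1899, -1)), Mul(-22263, Pow(Function('W')(Add(24, -20)), -1))) = Add(Mul(12916, Pow(-1899, -1)), Mul(-22263, Pow(Add(24, -20), -1))) = Add(Mul(12916, Rational(-1, 1899)), Mul(-22263, Pow(4, -1))) = Add(Rational(-12916, 1899), Mul(-22263, Rational(1, 4))) = Add(Rational(-12916, 1899), Rational(-22263, 4)) = Rational(-42329101, 7596)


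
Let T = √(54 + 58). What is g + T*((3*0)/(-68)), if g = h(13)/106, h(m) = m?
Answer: 13/106 ≈ 0.12264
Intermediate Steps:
g = 13/106 ≈ 0.12264
T = 4*√7 (T = √112 = 4*√7 ≈ 10.583)
g + T*((3*0)/(-68)) = 13/106 + (4*√7)*((3*0)/(-68)) = 13/106 + (4*√7)*(0*(-1/68)) = 13/106 + (4*√7)*0 = 13/106 + 0 = 13/106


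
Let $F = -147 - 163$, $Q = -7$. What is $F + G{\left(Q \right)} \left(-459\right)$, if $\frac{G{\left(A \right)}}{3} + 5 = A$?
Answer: $16214$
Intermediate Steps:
$G{\left(A \right)} = -15 + 3 A$
$F = -310$ ($F = -147 - 163 = -310$)
$F + G{\left(Q \right)} \left(-459\right) = -310 + \left(-15 + 3 \left(-7\right)\right) \left(-459\right) = -310 + \left(-15 - 21\right) \left(-459\right) = -310 - -16524 = -310 + 16524 = 16214$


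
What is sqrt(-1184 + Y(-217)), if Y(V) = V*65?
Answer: I*sqrt(15289) ≈ 123.65*I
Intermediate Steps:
Y(V) = 65*V
sqrt(-1184 + Y(-217)) = sqrt(-1184 + 65*(-217)) = sqrt(-1184 - 14105) = sqrt(-15289) = I*sqrt(15289)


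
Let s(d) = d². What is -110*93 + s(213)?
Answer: 35139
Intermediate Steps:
-110*93 + s(213) = -110*93 + 213² = -10230 + 45369 = 35139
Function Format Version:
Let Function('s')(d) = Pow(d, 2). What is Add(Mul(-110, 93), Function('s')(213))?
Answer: 35139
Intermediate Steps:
Add(Mul(-110, 93), Function('s')(213)) = Add(Mul(-110, 93), Pow(213, 2)) = Add(-10230, 45369) = 35139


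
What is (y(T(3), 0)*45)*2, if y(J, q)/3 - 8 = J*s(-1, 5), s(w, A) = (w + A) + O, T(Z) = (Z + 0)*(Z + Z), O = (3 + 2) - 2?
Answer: 36180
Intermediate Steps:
O = 3 (O = 5 - 2 = 3)
T(Z) = 2*Z² (T(Z) = Z*(2*Z) = 2*Z²)
s(w, A) = 3 + A + w (s(w, A) = (w + A) + 3 = (A + w) + 3 = 3 + A + w)
y(J, q) = 24 + 21*J (y(J, q) = 24 + 3*(J*(3 + 5 - 1)) = 24 + 3*(J*7) = 24 + 3*(7*J) = 24 + 21*J)
(y(T(3), 0)*45)*2 = ((24 + 21*(2*3²))*45)*2 = ((24 + 21*(2*9))*45)*2 = ((24 + 21*18)*45)*2 = ((24 + 378)*45)*2 = (402*45)*2 = 18090*2 = 36180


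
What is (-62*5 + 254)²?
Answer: 3136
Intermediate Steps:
(-62*5 + 254)² = (-310 + 254)² = (-56)² = 3136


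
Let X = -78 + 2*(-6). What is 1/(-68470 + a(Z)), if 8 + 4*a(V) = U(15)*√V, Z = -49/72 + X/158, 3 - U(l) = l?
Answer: -43274304/2963078150599 + 2*I*√1123538/2963078150599 ≈ -1.4605e-5 + 7.1545e-10*I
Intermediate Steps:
U(l) = 3 - l
X = -90 (X = -78 - 12 = -90)
Z = -7111/5688 (Z = -49/72 - 90/158 = -49*1/72 - 90*1/158 = -49/72 - 45/79 = -7111/5688 ≈ -1.2502)
a(V) = -2 - 3*√V (a(V) = -2 + ((3 - 1*15)*√V)/4 = -2 + ((3 - 15)*√V)/4 = -2 + (-12*√V)/4 = -2 - 3*√V)
1/(-68470 + a(Z)) = 1/(-68470 + (-2 - I*√1123538/316)) = 1/(-68472 - I*√1123538/316)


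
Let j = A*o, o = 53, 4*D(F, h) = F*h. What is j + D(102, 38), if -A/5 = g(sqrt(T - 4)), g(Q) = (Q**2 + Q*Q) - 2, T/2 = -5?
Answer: 8919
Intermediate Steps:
T = -10 (T = 2*(-5) = -10)
D(F, h) = F*h/4 (D(F, h) = (F*h)/4 = F*h/4)
g(Q) = -2 + 2*Q**2 (g(Q) = (Q**2 + Q**2) - 2 = 2*Q**2 - 2 = -2 + 2*Q**2)
A = 150 (A = -5*(-2 + 2*(sqrt(-10 - 4))**2) = -5*(-2 + 2*(sqrt(-14))**2) = -5*(-2 + 2*(I*sqrt(14))**2) = -5*(-2 + 2*(-14)) = -5*(-2 - 28) = -5*(-30) = 150)
j = 7950 (j = 150*53 = 7950)
j + D(102, 38) = 7950 + (1/4)*102*38 = 7950 + 969 = 8919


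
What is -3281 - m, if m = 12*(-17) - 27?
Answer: -3050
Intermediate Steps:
m = -231 (m = -204 - 27 = -231)
-3281 - m = -3281 - 1*(-231) = -3281 + 231 = -3050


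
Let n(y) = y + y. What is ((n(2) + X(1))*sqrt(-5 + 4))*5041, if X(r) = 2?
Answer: 30246*I ≈ 30246.0*I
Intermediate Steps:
n(y) = 2*y
((n(2) + X(1))*sqrt(-5 + 4))*5041 = ((2*2 + 2)*sqrt(-5 + 4))*5041 = ((4 + 2)*sqrt(-1))*5041 = (6*I)*5041 = 30246*I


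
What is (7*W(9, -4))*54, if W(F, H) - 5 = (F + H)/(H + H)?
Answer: 6615/4 ≈ 1653.8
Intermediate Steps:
W(F, H) = 5 + (F + H)/(2*H) (W(F, H) = 5 + (F + H)/(H + H) = 5 + (F + H)/((2*H)) = 5 + (F + H)*(1/(2*H)) = 5 + (F + H)/(2*H))
(7*W(9, -4))*54 = (7*((½)*(9 + 11*(-4))/(-4)))*54 = (7*((½)*(-¼)*(9 - 44)))*54 = (7*((½)*(-¼)*(-35)))*54 = (7*(35/8))*54 = (245/8)*54 = 6615/4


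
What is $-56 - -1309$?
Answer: $1253$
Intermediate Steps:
$-56 - -1309 = -56 + 1309 = 1253$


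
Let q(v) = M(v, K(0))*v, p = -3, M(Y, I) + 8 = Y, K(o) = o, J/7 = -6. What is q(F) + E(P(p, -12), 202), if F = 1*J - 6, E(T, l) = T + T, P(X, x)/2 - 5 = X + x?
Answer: 2648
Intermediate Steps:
J = -42 (J = 7*(-6) = -42)
M(Y, I) = -8 + Y
P(X, x) = 10 + 2*X + 2*x (P(X, x) = 10 + 2*(X + x) = 10 + (2*X + 2*x) = 10 + 2*X + 2*x)
E(T, l) = 2*T
F = -48 (F = 1*(-42) - 6 = -42 - 6 = -48)
q(v) = v*(-8 + v) (q(v) = (-8 + v)*v = v*(-8 + v))
q(F) + E(P(p, -12), 202) = -48*(-8 - 48) + 2*(10 + 2*(-3) + 2*(-12)) = -48*(-56) + 2*(10 - 6 - 24) = 2688 + 2*(-20) = 2688 - 40 = 2648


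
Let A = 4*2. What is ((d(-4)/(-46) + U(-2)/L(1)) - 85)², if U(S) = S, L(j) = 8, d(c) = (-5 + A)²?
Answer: 61795321/8464 ≈ 7301.0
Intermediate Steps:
A = 8
d(c) = 9 (d(c) = (-5 + 8)² = 3² = 9)
((d(-4)/(-46) + U(-2)/L(1)) - 85)² = ((9/(-46) - 2/8) - 85)² = ((9*(-1/46) - 2*⅛) - 85)² = ((-9/46 - ¼) - 85)² = (-41/92 - 85)² = (-7861/92)² = 61795321/8464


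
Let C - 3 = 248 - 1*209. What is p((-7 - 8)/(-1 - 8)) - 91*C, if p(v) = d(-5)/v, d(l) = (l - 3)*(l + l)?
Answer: -3774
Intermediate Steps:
d(l) = 2*l*(-3 + l) (d(l) = (-3 + l)*(2*l) = 2*l*(-3 + l))
p(v) = 80/v (p(v) = (2*(-5)*(-3 - 5))/v = (2*(-5)*(-8))/v = 80/v)
C = 42 (C = 3 + (248 - 1*209) = 3 + (248 - 209) = 3 + 39 = 42)
p((-7 - 8)/(-1 - 8)) - 91*C = 80/(((-7 - 8)/(-1 - 8))) - 91*42 = 80/((-15/(-9))) - 3822 = 80/((-15*(-⅑))) - 3822 = 80/(5/3) - 3822 = 80*(⅗) - 3822 = 48 - 3822 = -3774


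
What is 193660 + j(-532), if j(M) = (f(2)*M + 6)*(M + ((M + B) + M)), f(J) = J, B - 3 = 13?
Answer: 1865300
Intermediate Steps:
B = 16 (B = 3 + 13 = 16)
j(M) = (6 + 2*M)*(16 + 3*M) (j(M) = (2*M + 6)*(M + ((M + 16) + M)) = (6 + 2*M)*(M + ((16 + M) + M)) = (6 + 2*M)*(M + (16 + 2*M)) = (6 + 2*M)*(16 + 3*M))
193660 + j(-532) = 193660 + (96 + 6*(-532)**2 + 50*(-532)) = 193660 + (96 + 6*283024 - 26600) = 193660 + (96 + 1698144 - 26600) = 193660 + 1671640 = 1865300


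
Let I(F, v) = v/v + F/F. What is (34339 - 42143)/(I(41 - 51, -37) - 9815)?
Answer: 7804/9813 ≈ 0.79527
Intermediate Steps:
I(F, v) = 2 (I(F, v) = 1 + 1 = 2)
(34339 - 42143)/(I(41 - 51, -37) - 9815) = (34339 - 42143)/(2 - 9815) = -7804/(-9813) = -7804*(-1/9813) = 7804/9813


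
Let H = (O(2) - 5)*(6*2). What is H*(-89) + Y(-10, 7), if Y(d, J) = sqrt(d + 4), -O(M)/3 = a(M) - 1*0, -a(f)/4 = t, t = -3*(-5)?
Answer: -186900 + I*sqrt(6) ≈ -1.869e+5 + 2.4495*I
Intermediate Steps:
t = 15
a(f) = -60 (a(f) = -4*15 = -60)
O(M) = 180 (O(M) = -3*(-60 - 1*0) = -3*(-60 + 0) = -3*(-60) = 180)
Y(d, J) = sqrt(4 + d)
H = 2100 (H = (180 - 5)*(6*2) = 175*12 = 2100)
H*(-89) + Y(-10, 7) = 2100*(-89) + sqrt(4 - 10) = -186900 + sqrt(-6) = -186900 + I*sqrt(6)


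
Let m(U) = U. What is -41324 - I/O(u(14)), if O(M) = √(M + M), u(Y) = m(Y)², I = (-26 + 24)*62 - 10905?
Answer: -41324 + 11029*√2/28 ≈ -40767.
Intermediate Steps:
I = -11029 (I = -2*62 - 10905 = -124 - 10905 = -11029)
u(Y) = Y²
O(M) = √2*√M (O(M) = √(2*M) = √2*√M)
-41324 - I/O(u(14)) = -41324 - (-11029)/(√2*√(14²)) = -41324 - (-11029)/(√2*√196) = -41324 - (-11029)/(√2*14) = -41324 - (-11029)/(14*√2) = -41324 - (-11029)*√2/28 = -41324 + 11029*√2/28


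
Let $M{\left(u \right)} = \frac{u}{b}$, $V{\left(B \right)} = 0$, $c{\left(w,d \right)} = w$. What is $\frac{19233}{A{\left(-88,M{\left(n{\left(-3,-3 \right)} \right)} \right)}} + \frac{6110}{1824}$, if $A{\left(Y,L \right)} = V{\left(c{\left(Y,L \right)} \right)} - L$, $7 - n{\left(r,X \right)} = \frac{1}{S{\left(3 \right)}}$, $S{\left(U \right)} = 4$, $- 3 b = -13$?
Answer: $- \frac{33772531}{2736} \approx -12344.0$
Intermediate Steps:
$b = \frac{13}{3}$ ($b = \left(- \frac{1}{3}\right) \left(-13\right) = \frac{13}{3} \approx 4.3333$)
$n{\left(r,X \right)} = \frac{27}{4}$ ($n{\left(r,X \right)} = 7 - \frac{1}{4} = \frac{27}{4}$)
$M{\left(u \right)} = \frac{3 u}{13}$ ($M{\left(u \right)} = \frac{u}{\frac{13}{3}} = u \frac{3}{13} = \frac{3 u}{13}$)
$A{\left(Y,L \right)} = - L$ ($A{\left(Y,L \right)} = 0 - L = - L$)
$\frac{19233}{A{\left(-88,M{\left(n{\left(-3,-3 \right)} \right)} \right)}} + \frac{6110}{1824} = \frac{19233}{\left(-1\right) \frac{3}{13} \cdot \frac{27}{4}} + \frac{6110}{1824} = \frac{19233}{\left(-1\right) \frac{81}{52}} + 6110 \cdot \frac{1}{1824} = \frac{19233}{- \frac{81}{52}} + \frac{3055}{912} = 19233 \left(- \frac{52}{81}\right) + \frac{3055}{912} = - \frac{111124}{9} + \frac{3055}{912} = - \frac{33772531}{2736}$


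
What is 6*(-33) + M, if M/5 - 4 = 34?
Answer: -8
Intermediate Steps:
M = 190 (M = 20 + 5*34 = 20 + 170 = 190)
6*(-33) + M = 6*(-33) + 190 = -198 + 190 = -8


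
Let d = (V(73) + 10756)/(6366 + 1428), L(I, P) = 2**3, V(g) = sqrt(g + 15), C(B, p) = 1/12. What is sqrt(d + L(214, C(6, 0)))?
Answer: sqrt(15827882 + 433*sqrt(22))/1299 ≈ 3.0629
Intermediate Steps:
C(B, p) = 1/12
V(g) = sqrt(15 + g)
L(I, P) = 8
d = 5378/3897 + sqrt(22)/3897 (d = (sqrt(15 + 73) + 10756)/(6366 + 1428) = (sqrt(88) + 10756)/7794 = (2*sqrt(22) + 10756)*(1/7794) = (10756 + 2*sqrt(22))*(1/7794) = 5378/3897 + sqrt(22)/3897 ≈ 1.3812)
sqrt(d + L(214, C(6, 0))) = sqrt((5378/3897 + sqrt(22)/3897) + 8) = sqrt(36554/3897 + sqrt(22)/3897)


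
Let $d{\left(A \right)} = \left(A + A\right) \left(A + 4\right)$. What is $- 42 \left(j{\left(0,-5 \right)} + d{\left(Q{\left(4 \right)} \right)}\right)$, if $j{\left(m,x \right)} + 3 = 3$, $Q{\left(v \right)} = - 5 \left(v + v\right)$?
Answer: $-120960$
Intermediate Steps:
$Q{\left(v \right)} = - 10 v$ ($Q{\left(v \right)} = - 5 \cdot 2 v = - 10 v$)
$j{\left(m,x \right)} = 0$ ($j{\left(m,x \right)} = -3 + 3 = 0$)
$d{\left(A \right)} = 2 A \left(4 + A\right)$
$- 42 \left(j{\left(0,-5 \right)} + d{\left(Q{\left(4 \right)} \right)}\right) = - 42 \left(0 + 2 \left(\left(-10\right) 4\right) \left(4 - 40\right)\right) = - 42 \left(0 + 2 \left(-40\right) \left(4 - 40\right)\right) = - 42 \left(0 + 2 \left(-40\right) \left(-36\right)\right) = - 42 \left(0 + 2880\right) = \left(-42\right) 2880 = -120960$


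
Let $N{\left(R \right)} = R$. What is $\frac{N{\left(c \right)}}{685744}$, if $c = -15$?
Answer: $- \frac{15}{685744} \approx -2.1874 \cdot 10^{-5}$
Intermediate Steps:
$\frac{N{\left(c \right)}}{685744} = - \frac{15}{685744}$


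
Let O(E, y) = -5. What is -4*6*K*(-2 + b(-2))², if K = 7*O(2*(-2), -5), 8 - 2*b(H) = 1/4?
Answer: 23625/8 ≈ 2953.1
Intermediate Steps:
b(H) = 31/8 (b(H) = 4 - ½/4 = 4 - ½*¼ = 4 - ⅛ = 31/8)
K = -35 (K = 7*(-5) = -35)
-4*6*K*(-2 + b(-2))² = -4*6*(-35)*(-2 + 31/8)² = -(-840)*(15/8)² = -(-840)*225/64 = -4*(-23625/32) = 23625/8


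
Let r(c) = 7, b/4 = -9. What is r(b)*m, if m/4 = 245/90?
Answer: 686/9 ≈ 76.222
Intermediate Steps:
b = -36 (b = 4*(-9) = -36)
m = 98/9 (m = 4*(245/90) = 4*(245*(1/90)) = 4*(49/18) = 98/9 ≈ 10.889)
r(b)*m = 7*(98/9) = 686/9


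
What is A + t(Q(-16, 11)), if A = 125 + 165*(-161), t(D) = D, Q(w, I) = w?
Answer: -26456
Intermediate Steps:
A = -26440 (A = 125 - 26565 = -26440)
A + t(Q(-16, 11)) = -26440 - 16 = -26456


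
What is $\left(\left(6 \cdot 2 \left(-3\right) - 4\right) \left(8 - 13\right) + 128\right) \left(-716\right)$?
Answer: $-234848$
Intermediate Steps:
$\left(\left(6 \cdot 2 \left(-3\right) - 4\right) \left(8 - 13\right) + 128\right) \left(-716\right) = \left(\left(6 \left(-6\right) - 4\right) \left(-5\right) + 128\right) \left(-716\right) = \left(\left(-36 - 4\right) \left(-5\right) + 128\right) \left(-716\right) = \left(\left(-40\right) \left(-5\right) + 128\right) \left(-716\right) = \left(200 + 128\right) \left(-716\right) = 328 \left(-716\right) = -234848$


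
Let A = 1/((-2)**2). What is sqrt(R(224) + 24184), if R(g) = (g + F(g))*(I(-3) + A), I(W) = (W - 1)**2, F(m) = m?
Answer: 6*sqrt(874) ≈ 177.38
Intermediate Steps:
I(W) = (-1 + W)**2
A = 1/4 ≈ 0.25000
R(g) = 65*g/2 (R(g) = (g + g)*((-1 - 3)**2 + 1/4) = (2*g)*((-4)**2 + 1/4) = (2*g)*(16 + 1/4) = (2*g)*(65/4) = 65*g/2)
sqrt(R(224) + 24184) = sqrt((65/2)*224 + 24184) = sqrt(7280 + 24184) = sqrt(31464) = 6*sqrt(874)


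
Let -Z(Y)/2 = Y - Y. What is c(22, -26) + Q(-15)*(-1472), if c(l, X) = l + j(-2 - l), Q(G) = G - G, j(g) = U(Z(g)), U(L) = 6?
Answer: 28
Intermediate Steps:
Z(Y) = 0 (Z(Y) = -2*(Y - Y) = -2*0 = 0)
j(g) = 6
Q(G) = 0
c(l, X) = 6 + l (c(l, X) = l + 6 = 6 + l)
c(22, -26) + Q(-15)*(-1472) = (6 + 22) + 0*(-1472) = 28 + 0 = 28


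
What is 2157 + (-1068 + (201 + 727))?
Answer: 2017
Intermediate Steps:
2157 + (-1068 + (201 + 727)) = 2157 + (-1068 + 928) = 2157 - 140 = 2017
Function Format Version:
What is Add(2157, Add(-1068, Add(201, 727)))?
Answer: 2017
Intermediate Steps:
Add(2157, Add(-1068, Add(201, 727))) = Add(2157, Add(-1068, 928)) = Add(2157, -140) = 2017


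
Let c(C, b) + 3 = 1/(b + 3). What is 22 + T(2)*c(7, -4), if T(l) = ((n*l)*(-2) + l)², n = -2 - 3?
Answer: -1914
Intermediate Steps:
n = -5
c(C, b) = -3 + 1/(3 + b) (c(C, b) = -3 + 1/(b + 3) = -3 + 1/(3 + b))
T(l) = 121*l² (T(l) = (-5*l*(-2) + l)² = (10*l + l)² = (11*l)² = 121*l²)
22 + T(2)*c(7, -4) = 22 + (121*2²)*((-8 - 3*(-4))/(3 - 4)) = 22 + (121*4)*((-8 + 12)/(-1)) = 22 + 484*(-1*4) = 22 + 484*(-4) = 22 - 1936 = -1914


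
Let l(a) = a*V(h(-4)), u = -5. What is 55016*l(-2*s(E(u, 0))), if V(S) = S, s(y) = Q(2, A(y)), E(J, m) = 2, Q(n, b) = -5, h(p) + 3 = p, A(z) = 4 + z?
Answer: -3851120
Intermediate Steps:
h(p) = -3 + p
s(y) = -5
l(a) = -7*a (l(a) = a*(-3 - 4) = a*(-7) = -7*a)
55016*l(-2*s(E(u, 0))) = 55016*(-(-14)*(-5)) = 55016*(-7*10) = 55016*(-70) = -3851120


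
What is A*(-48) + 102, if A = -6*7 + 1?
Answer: 2070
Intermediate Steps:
A = -41 (A = -42 + 1 = -41)
A*(-48) + 102 = -41*(-48) + 102 = 1968 + 102 = 2070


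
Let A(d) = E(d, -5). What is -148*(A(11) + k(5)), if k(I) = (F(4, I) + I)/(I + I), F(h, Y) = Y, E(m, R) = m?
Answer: -1776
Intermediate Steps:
A(d) = d
k(I) = 1 (k(I) = (I + I)/(I + I) = (2*I)/((2*I)) = (2*I)*(1/(2*I)) = 1)
-148*(A(11) + k(5)) = -148*(11 + 1) = -148*12 = -1776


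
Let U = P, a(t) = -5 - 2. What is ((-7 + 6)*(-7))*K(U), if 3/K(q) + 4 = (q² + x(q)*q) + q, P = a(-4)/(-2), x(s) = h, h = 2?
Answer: 28/25 ≈ 1.1200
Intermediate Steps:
a(t) = -7
x(s) = 2
P = 7/2 (P = -7/(-2) = -7*(-½) = 7/2 ≈ 3.5000)
U = 7/2 ≈ 3.5000
K(q) = 3/(-4 + q² + 3*q) (K(q) = 3/(-4 + ((q² + 2*q) + q)) = 3/(-4 + (q² + 3*q)) = 3/(-4 + q² + 3*q))
((-7 + 6)*(-7))*K(U) = ((-7 + 6)*(-7))*(3/(-4 + (7/2)² + 3*(7/2))) = (-1*(-7))*(3/(-4 + 49/4 + 21/2)) = 7*(3/(75/4)) = 7*(3*(4/75)) = 7*(4/25) = 28/25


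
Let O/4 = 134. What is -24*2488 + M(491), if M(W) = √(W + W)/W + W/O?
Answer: -32005141/536 + √982/491 ≈ -59711.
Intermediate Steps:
O = 536 (O = 4*134 = 536)
M(W) = W/536 + √2/√W (M(W) = √(W + W)/W + W/536 = √(2*W)/W + W*(1/536) = (√2*√W)/W + W/536 = √2/√W + W/536 = W/536 + √2/√W)
-24*2488 + M(491) = -24*2488 + ((1/536)*491 + √2/√491) = -59712 + (491/536 + √2*(√491/491)) = -59712 + (491/536 + √982/491) = -32005141/536 + √982/491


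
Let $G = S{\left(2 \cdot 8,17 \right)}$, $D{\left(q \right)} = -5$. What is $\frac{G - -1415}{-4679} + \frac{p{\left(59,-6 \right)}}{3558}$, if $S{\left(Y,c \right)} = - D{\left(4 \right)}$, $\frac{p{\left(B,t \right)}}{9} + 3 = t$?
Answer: $- \frac{1810453}{5549294} \approx -0.32625$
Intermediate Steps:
$p{\left(B,t \right)} = -27 + 9 t$
$S{\left(Y,c \right)} = 5$ ($S{\left(Y,c \right)} = \left(-1\right) \left(-5\right) = 5$)
$G = 5$
$\frac{G - -1415}{-4679} + \frac{p{\left(59,-6 \right)}}{3558} = \frac{5 - -1415}{-4679} + \frac{-27 + 9 \left(-6\right)}{3558} = \left(5 + 1415\right) \left(- \frac{1}{4679}\right) + \left(-27 - 54\right) \frac{1}{3558} = 1420 \left(- \frac{1}{4679}\right) - \frac{27}{1186} = - \frac{1420}{4679} - \frac{27}{1186} = - \frac{1810453}{5549294}$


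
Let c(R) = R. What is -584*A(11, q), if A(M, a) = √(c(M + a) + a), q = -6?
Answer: -584*I ≈ -584.0*I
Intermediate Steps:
A(M, a) = √(M + 2*a) (A(M, a) = √((M + a) + a) = √(M + 2*a))
-584*A(11, q) = -584*√(11 + 2*(-6)) = -584*√(11 - 12) = -584*I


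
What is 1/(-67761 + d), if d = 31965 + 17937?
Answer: -1/17859 ≈ -5.5994e-5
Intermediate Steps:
d = 49902
1/(-67761 + d) = 1/(-67761 + 49902) = 1/(-17859) = -1/17859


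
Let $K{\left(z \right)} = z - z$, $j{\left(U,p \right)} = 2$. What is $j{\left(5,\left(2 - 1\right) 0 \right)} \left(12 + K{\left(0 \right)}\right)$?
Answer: $24$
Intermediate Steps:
$K{\left(z \right)} = 0$
$j{\left(5,\left(2 - 1\right) 0 \right)} \left(12 + K{\left(0 \right)}\right) = 2 \left(12 + 0\right) = 2 \cdot 12 = 24$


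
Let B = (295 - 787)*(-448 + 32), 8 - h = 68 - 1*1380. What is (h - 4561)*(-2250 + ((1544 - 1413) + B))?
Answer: -656474273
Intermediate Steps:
h = 1320 (h = 8 - (68 - 1*1380) = 8 - (68 - 1380) = 8 - 1*(-1312) = 8 + 1312 = 1320)
B = 204672 (B = -492*(-416) = 204672)
(h - 4561)*(-2250 + ((1544 - 1413) + B)) = (1320 - 4561)*(-2250 + ((1544 - 1413) + 204672)) = -3241*(-2250 + (131 + 204672)) = -3241*(-2250 + 204803) = -3241*202553 = -656474273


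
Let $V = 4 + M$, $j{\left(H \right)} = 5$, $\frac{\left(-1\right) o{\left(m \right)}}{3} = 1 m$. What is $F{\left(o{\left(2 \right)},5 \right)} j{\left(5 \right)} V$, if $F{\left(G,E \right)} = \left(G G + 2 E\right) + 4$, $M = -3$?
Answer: $250$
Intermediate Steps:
$o{\left(m \right)} = - 3 m$ ($o{\left(m \right)} = - 3 \cdot 1 m = - 3 m$)
$F{\left(G,E \right)} = 4 + G^{2} + 2 E$ ($F{\left(G,E \right)} = \left(G^{2} + 2 E\right) + 4 = 4 + G^{2} + 2 E$)
$V = 1$ ($V = 4 - 3 = 1$)
$F{\left(o{\left(2 \right)},5 \right)} j{\left(5 \right)} V = \left(4 + \left(\left(-3\right) 2\right)^{2} + 2 \cdot 5\right) 5 \cdot 1 = \left(4 + \left(-6\right)^{2} + 10\right) 5 \cdot 1 = \left(4 + 36 + 10\right) 5 \cdot 1 = 50 \cdot 5 \cdot 1 = 250 \cdot 1 = 250$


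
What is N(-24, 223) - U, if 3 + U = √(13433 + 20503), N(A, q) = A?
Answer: -21 - 4*√2121 ≈ -205.22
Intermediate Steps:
U = -3 + 4*√2121 (U = -3 + √(13433 + 20503) = -3 + √33936 = -3 + 4*√2121 ≈ 181.22)
N(-24, 223) - U = -24 - (-3 + 4*√2121) = -24 + (3 - 4*√2121) = -21 - 4*√2121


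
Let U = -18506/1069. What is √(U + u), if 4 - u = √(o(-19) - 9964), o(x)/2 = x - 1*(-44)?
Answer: √(-15211870 - 1142761*I*√9914)/1069 ≈ 6.6009 - 7.5421*I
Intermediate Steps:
o(x) = 88 + 2*x (o(x) = 2*(x - 1*(-44)) = 2*(x + 44) = 2*(44 + x) = 88 + 2*x)
u = 4 - I*√9914 (u = 4 - √((88 + 2*(-19)) - 9964) = 4 - √((88 - 38) - 9964) = 4 - √(50 - 9964) = 4 - √(-9914) = 4 - I*√9914 ≈ 4.0 - 99.569*I)
U = -18506/1069 (U = -18506*1/1069 = -18506/1069 ≈ -17.311)
√(U + u) = √(-18506/1069 + (4 - I*√9914)) = √(-14230/1069 - I*√9914)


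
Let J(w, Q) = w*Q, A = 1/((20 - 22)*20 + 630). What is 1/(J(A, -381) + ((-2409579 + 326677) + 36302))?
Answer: -590/1207494381 ≈ -4.8862e-7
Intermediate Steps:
A = 1/590 (A = 1/(-2*20 + 630) = 1/(-40 + 630) = 1/590 ≈ 0.0016949)
J(w, Q) = Q*w
1/(J(A, -381) + ((-2409579 + 326677) + 36302)) = 1/(-381*1/590 + ((-2409579 + 326677) + 36302)) = 1/(-381/590 + (-2082902 + 36302)) = 1/(-381/590 - 2046600) = 1/(-1207494381/590) = -590/1207494381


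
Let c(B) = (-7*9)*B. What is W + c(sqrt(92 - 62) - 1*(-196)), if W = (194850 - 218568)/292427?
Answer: -3610912314/292427 - 63*sqrt(30) ≈ -12693.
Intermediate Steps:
W = -23718/292427 (W = -23718*1/292427 = -23718/292427 ≈ -0.081107)
c(B) = -63*B
W + c(sqrt(92 - 62) - 1*(-196)) = -23718/292427 - 63*(sqrt(92 - 62) - 1*(-196)) = -23718/292427 - 63*(sqrt(30) + 196) = -23718/292427 - 63*(196 + sqrt(30)) = -23718/292427 + (-12348 - 63*sqrt(30)) = -3610912314/292427 - 63*sqrt(30)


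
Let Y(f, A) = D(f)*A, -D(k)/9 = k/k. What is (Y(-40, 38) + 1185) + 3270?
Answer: 4113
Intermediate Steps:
D(k) = -9 (D(k) = -9*k/k = -9*1 = -9)
Y(f, A) = -9*A
(Y(-40, 38) + 1185) + 3270 = (-9*38 + 1185) + 3270 = (-342 + 1185) + 3270 = 843 + 3270 = 4113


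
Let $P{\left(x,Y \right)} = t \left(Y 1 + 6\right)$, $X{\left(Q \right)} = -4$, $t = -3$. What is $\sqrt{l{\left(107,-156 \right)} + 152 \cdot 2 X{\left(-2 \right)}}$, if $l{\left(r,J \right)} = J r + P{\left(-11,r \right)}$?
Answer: $i \sqrt{18247} \approx 135.08 i$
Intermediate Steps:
$P{\left(x,Y \right)} = -18 - 3 Y$ ($P{\left(x,Y \right)} = - 3 \left(Y 1 + 6\right) = - 3 \left(Y + 6\right) = - 3 \left(6 + Y\right) = -18 - 3 Y$)
$l{\left(r,J \right)} = -18 - 3 r + J r$ ($l{\left(r,J \right)} = J r - \left(18 + 3 r\right) = -18 - 3 r + J r$)
$\sqrt{l{\left(107,-156 \right)} + 152 \cdot 2 X{\left(-2 \right)}} = \sqrt{\left(-18 - 321 - 16692\right) + 152 \cdot 2 \left(-4\right)} = \sqrt{\left(-18 - 321 - 16692\right) + 152 \left(-8\right)} = \sqrt{-17031 - 1216} = \sqrt{-18247} = i \sqrt{18247}$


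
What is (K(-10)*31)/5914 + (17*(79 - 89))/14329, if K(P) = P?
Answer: -2723685/42370853 ≈ -0.064282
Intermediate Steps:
(K(-10)*31)/5914 + (17*(79 - 89))/14329 = -10*31/5914 + (17*(79 - 89))/14329 = -310*1/5914 + (17*(-10))*(1/14329) = -155/2957 - 170*1/14329 = -155/2957 - 170/14329 = -2723685/42370853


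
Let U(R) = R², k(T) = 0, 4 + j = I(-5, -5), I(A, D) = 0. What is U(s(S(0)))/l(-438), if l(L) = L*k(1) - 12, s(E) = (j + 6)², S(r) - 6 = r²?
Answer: -4/3 ≈ -1.3333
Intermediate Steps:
j = -4 (j = -4 + 0 = -4)
S(r) = 6 + r²
s(E) = 4 (s(E) = (-4 + 6)² = 2² = 4)
l(L) = -12 (l(L) = L*0 - 12 = 0 - 12 = -12)
U(s(S(0)))/l(-438) = 4²/(-12) = 16*(-1/12) = -4/3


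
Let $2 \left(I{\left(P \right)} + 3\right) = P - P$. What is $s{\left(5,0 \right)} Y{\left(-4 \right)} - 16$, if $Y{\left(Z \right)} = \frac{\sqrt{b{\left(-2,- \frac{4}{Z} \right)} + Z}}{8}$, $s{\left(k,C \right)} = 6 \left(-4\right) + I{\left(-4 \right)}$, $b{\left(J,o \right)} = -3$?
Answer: $-16 - \frac{27 i \sqrt{7}}{8} \approx -16.0 - 8.9294 i$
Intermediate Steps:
$I{\left(P \right)} = -3$ ($I{\left(P \right)} = -3 + \frac{P - P}{2} = -3 + \frac{1}{2} \cdot 0 = -3 + 0 = -3$)
$s{\left(k,C \right)} = -27$ ($s{\left(k,C \right)} = 6 \left(-4\right) - 3 = -24 - 3 = -27$)
$Y{\left(Z \right)} = \frac{\sqrt{-3 + Z}}{8}$
$s{\left(5,0 \right)} Y{\left(-4 \right)} - 16 = - 27 \frac{\sqrt{-3 - 4}}{8} - 16 = - 27 \frac{\sqrt{-7}}{8} - 16 = - 27 \frac{i \sqrt{7}}{8} - 16 = - \frac{27 i \sqrt{7}}{8} - 16 = -16 - \frac{27 i \sqrt{7}}{8}$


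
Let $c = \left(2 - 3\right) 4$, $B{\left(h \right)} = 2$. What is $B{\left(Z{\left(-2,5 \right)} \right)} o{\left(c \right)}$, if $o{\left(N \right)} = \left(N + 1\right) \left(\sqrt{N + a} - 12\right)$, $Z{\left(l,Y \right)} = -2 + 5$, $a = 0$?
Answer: $72 - 12 i \approx 72.0 - 12.0 i$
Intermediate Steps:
$Z{\left(l,Y \right)} = 3$
$c = -4$ ($c = \left(-1\right) 4 = -4$)
$o{\left(N \right)} = \left(1 + N\right) \left(-12 + \sqrt{N}\right)$ ($o{\left(N \right)} = \left(N + 1\right) \left(\sqrt{N + 0} - 12\right) = \left(1 + N\right) \left(\sqrt{N} - 12\right) = \left(1 + N\right) \left(-12 + \sqrt{N}\right)$)
$B{\left(Z{\left(-2,5 \right)} \right)} o{\left(c \right)} = 2 \left(-12 + \sqrt{-4} + \left(-4\right)^{\frac{3}{2}} - -48\right) = 2 \left(-12 + 2 i - 8 i + 48\right) = 2 \left(36 - 6 i\right) = 72 - 12 i$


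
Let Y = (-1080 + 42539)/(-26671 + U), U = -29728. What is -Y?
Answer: 41459/56399 ≈ 0.73510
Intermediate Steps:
Y = -41459/56399 (Y = (-1080 + 42539)/(-26671 - 29728) = 41459/(-56399) = 41459*(-1/56399) = -41459/56399 ≈ -0.73510)
-Y = -1*(-41459/56399) = 41459/56399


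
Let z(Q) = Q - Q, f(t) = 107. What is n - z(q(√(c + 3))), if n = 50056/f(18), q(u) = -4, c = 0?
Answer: 50056/107 ≈ 467.81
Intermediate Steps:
n = 50056/107 ≈ 467.81
z(Q) = 0
n - z(q(√(c + 3))) = 50056/107 - 1*0 = 50056/107 + 0 = 50056/107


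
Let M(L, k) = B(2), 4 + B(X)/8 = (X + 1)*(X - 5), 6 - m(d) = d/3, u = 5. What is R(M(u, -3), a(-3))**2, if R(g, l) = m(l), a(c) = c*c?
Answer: 9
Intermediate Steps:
m(d) = 6 - d/3
B(X) = -32 + 8*(1 + X)*(-5 + X) (B(X) = -32 + 8*((X + 1)*(X - 5)) = -32 + 8*((1 + X)*(-5 + X)) = -32 + 8*(1 + X)*(-5 + X))
M(L, k) = -104 (M(L, k) = -72 - 32*2 + 8*2**2 = -72 - 64 + 8*4 = -72 - 64 + 32 = -104)
a(c) = c**2
R(g, l) = 6 - l/3
R(M(u, -3), a(-3))**2 = (6 - 1/3*(-3)**2)**2 = (6 - 1/3*9)**2 = (6 - 3)**2 = 3**2 = 9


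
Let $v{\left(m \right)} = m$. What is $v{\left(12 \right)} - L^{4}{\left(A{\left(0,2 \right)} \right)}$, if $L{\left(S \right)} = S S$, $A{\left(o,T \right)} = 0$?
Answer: $12$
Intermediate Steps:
$L{\left(S \right)} = S^{2}$
$v{\left(12 \right)} - L^{4}{\left(A{\left(0,2 \right)} \right)} = 12 - \left(0^{2}\right)^{4} = 12 - 0^{4} = 12 - 0 = 12 + 0 = 12$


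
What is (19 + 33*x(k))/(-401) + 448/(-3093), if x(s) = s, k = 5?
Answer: -748760/1240293 ≈ -0.60370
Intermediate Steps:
(19 + 33*x(k))/(-401) + 448/(-3093) = (19 + 33*5)/(-401) + 448/(-3093) = (19 + 165)*(-1/401) + 448*(-1/3093) = 184*(-1/401) - 448/3093 = -184/401 - 448/3093 = -748760/1240293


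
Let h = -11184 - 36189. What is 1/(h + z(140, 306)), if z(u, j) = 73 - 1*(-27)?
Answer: -1/47273 ≈ -2.1154e-5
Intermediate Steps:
h = -47373
z(u, j) = 100 (z(u, j) = 73 + 27 = 100)
1/(h + z(140, 306)) = 1/(-47373 + 100) = 1/(-47273) = -1/47273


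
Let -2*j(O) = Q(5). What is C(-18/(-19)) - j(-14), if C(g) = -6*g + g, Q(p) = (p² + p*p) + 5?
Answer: 865/38 ≈ 22.763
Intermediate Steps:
Q(p) = 5 + 2*p² (Q(p) = (p² + p²) + 5 = 2*p² + 5 = 5 + 2*p²)
j(O) = -55/2 (j(O) = -(5 + 2*5²)/2 = -(5 + 2*25)/2 = -(5 + 50)/2 = -½*55 = -55/2)
C(g) = -5*g
C(-18/(-19)) - j(-14) = -(-90)/(-19) - 1*(-55/2) = -(-90)*(-1)/19 + 55/2 = -5*18/19 + 55/2 = -90/19 + 55/2 = 865/38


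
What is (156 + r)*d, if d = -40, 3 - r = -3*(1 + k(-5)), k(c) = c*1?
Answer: -5880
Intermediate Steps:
k(c) = c
r = -9 (r = 3 - (-3)*(1 - 5) = 3 - (-3)*(-4) = 3 - 1*12 = 3 - 12 = -9)
(156 + r)*d = (156 - 9)*(-40) = 147*(-40) = -5880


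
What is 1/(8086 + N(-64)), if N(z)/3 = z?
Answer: 1/7894 ≈ 0.00012668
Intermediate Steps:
N(z) = 3*z
1/(8086 + N(-64)) = 1/(8086 + 3*(-64)) = 1/(8086 - 192) = 1/7894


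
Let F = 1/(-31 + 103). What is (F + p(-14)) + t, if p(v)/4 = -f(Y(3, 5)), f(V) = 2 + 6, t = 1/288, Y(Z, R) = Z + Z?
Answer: -9211/288 ≈ -31.983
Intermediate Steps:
Y(Z, R) = 2*Z
t = 1/288 ≈ 0.0034722
f(V) = 8
p(v) = -32 (p(v) = 4*(-1*8) = 4*(-8) = -32)
F = 1/72 ≈ 0.013889
(F + p(-14)) + t = (1/72 - 32) + 1/288 = -2303/72 + 1/288 = -9211/288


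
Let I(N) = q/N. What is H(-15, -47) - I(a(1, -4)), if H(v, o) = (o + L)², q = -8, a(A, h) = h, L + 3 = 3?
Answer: 2207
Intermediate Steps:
L = 0 (L = -3 + 3 = 0)
H(v, o) = o² (H(v, o) = (o + 0)² = o²)
I(N) = -8/N
H(-15, -47) - I(a(1, -4)) = (-47)² - (-8)/(-4) = 2209 - (-8)*(-1)/4 = 2209 - 1*2 = 2209 - 2 = 2207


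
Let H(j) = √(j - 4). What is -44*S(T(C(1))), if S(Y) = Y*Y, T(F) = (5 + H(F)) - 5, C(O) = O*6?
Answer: -88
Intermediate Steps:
C(O) = 6*O
H(j) = √(-4 + j)
T(F) = √(-4 + F) (T(F) = (5 + √(-4 + F)) - 5 = √(-4 + F))
S(Y) = Y²
-44*S(T(C(1))) = -44*(√(-4 + 6*1))² = -44*(√(-4 + 6))² = -44*(√2)² = -44*2 = -88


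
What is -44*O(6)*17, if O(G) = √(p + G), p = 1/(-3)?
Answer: -748*√51/3 ≈ -1780.6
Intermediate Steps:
p = -⅓ ≈ -0.33333
O(G) = √(-⅓ + G)
-44*O(6)*17 = -44*√(-3 + 9*6)/3*17 = -44*√(-3 + 54)/3*17 = -44*√51/3*17 = -748*√51/3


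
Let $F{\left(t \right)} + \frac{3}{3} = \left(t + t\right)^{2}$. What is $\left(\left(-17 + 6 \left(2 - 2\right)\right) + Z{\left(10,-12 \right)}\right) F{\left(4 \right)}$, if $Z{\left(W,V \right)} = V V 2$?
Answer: $17073$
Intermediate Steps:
$Z{\left(W,V \right)} = 2 V^{2}$ ($Z{\left(W,V \right)} = V^{2} \cdot 2 = 2 V^{2}$)
$F{\left(t \right)} = -1 + 4 t^{2}$ ($F{\left(t \right)} = -1 + \left(t + t\right)^{2} = -1 + \left(2 t\right)^{2} = -1 + 4 t^{2}$)
$\left(\left(-17 + 6 \left(2 - 2\right)\right) + Z{\left(10,-12 \right)}\right) F{\left(4 \right)} = \left(\left(-17 + 6 \left(2 - 2\right)\right) + 2 \left(-12\right)^{2}\right) \left(-1 + 4 \cdot 4^{2}\right) = \left(\left(-17 + 6 \cdot 0\right) + 2 \cdot 144\right) \left(-1 + 4 \cdot 16\right) = \left(\left(-17 + 0\right) + 288\right) \left(-1 + 64\right) = \left(-17 + 288\right) 63 = 271 \cdot 63 = 17073$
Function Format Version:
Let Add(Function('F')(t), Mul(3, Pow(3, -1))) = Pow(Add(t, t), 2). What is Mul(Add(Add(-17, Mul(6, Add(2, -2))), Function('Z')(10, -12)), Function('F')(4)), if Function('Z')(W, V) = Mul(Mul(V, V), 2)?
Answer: 17073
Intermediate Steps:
Function('Z')(W, V) = Mul(2, Pow(V, 2)) (Function('Z')(W, V) = Mul(Pow(V, 2), 2) = Mul(2, Pow(V, 2)))
Function('F')(t) = Add(-1, Mul(4, Pow(t, 2))) (Function('F')(t) = Add(-1, Pow(Add(t, t), 2)) = Add(-1, Pow(Mul(2, t), 2)) = Add(-1, Mul(4, Pow(t, 2))))
Mul(Add(Add(-17, Mul(6, Add(2, -2))), Function('Z')(10, -12)), Function('F')(4)) = Mul(Add(Add(-17, Mul(6, Add(2, -2))), Mul(2, Pow(-12, 2))), Add(-1, Mul(4, Pow(4, 2)))) = Mul(Add(Add(-17, Mul(6, 0)), Mul(2, 144)), Add(-1, Mul(4, 16))) = Mul(Add(Add(-17, 0), 288), Add(-1, 64)) = Mul(Add(-17, 288), 63) = Mul(271, 63) = 17073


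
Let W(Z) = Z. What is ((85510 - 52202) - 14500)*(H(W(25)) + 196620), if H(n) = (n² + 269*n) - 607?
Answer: 3824851304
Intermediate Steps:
H(n) = -607 + n² + 269*n
((85510 - 52202) - 14500)*(H(W(25)) + 196620) = ((85510 - 52202) - 14500)*((-607 + 25² + 269*25) + 196620) = (33308 - 14500)*((-607 + 625 + 6725) + 196620) = 18808*(6743 + 196620) = 18808*203363 = 3824851304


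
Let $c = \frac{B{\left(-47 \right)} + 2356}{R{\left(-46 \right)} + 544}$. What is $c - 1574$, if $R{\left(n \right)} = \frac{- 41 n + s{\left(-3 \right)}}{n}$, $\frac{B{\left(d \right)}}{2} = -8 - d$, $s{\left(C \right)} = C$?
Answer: $- \frac{36311970}{23141} \approx -1569.2$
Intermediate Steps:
$B{\left(d \right)} = -16 - 2 d$ ($B{\left(d \right)} = 2 \left(-8 - d\right) = -16 - 2 d$)
$R{\left(n \right)} = \frac{-3 - 41 n}{n}$ ($R{\left(n \right)} = \frac{- 41 n - 3}{n} = \frac{-3 - 41 n}{n}$)
$c = \frac{111964}{23141}$ ($c = \frac{\left(-16 - -94\right) + 2356}{\left(-41 - \frac{3}{-46}\right) + 544} = \frac{\left(-16 + 94\right) + 2356}{\left(-41 - - \frac{3}{46}\right) + 544} = \frac{78 + 2356}{\left(-41 + \frac{3}{46}\right) + 544} = \frac{2434}{- \frac{1883}{46} + 544} = \frac{2434}{\frac{23141}{46}} = 2434 \cdot \frac{46}{23141} = \frac{111964}{23141} \approx 4.8383$)
$c - 1574 = \frac{111964}{23141} - 1574 = - \frac{36311970}{23141}$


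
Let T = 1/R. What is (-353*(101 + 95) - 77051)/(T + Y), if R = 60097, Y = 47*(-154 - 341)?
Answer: 8788525183/1398156704 ≈ 6.2858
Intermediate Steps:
Y = -23265 (Y = 47*(-495) = -23265)
T = 1/60097 ≈ 1.6640e-5
(-353*(101 + 95) - 77051)/(T + Y) = (-353*(101 + 95) - 77051)/(1/60097 - 23265) = (-353*196 - 77051)/(-1398156704/60097) = (-69188 - 77051)*(-60097/1398156704) = -146239*(-60097/1398156704) = 8788525183/1398156704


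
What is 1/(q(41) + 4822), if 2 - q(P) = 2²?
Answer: 1/4820 ≈ 0.00020747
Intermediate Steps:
q(P) = -2 (q(P) = 2 - 1*2² = 2 - 1*4 = 2 - 4 = -2)
1/(q(41) + 4822) = 1/(-2 + 4822) = 1/4820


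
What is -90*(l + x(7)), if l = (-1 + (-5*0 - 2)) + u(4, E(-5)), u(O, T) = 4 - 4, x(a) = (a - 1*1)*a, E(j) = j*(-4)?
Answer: -3510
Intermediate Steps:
E(j) = -4*j
x(a) = a*(-1 + a) (x(a) = (a - 1)*a = (-1 + a)*a = a*(-1 + a))
u(O, T) = 0
l = -3 (l = (-1 + (-5*0 - 2)) + 0 = (-1 + (0 - 2)) + 0 = (-1 - 2) + 0 = -3 + 0 = -3)
-90*(l + x(7)) = -90*(-3 + 7*(-1 + 7)) = -90*(-3 + 7*6) = -90*(-3 + 42) = -90*39 = -3510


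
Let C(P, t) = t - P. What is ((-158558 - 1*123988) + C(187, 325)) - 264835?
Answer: -547243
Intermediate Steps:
((-158558 - 1*123988) + C(187, 325)) - 264835 = ((-158558 - 1*123988) + (325 - 1*187)) - 264835 = ((-158558 - 123988) + (325 - 187)) - 264835 = (-282546 + 138) - 264835 = -282408 - 264835 = -547243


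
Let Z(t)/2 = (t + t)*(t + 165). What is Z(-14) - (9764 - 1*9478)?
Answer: -8742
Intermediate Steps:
Z(t) = 4*t*(165 + t) (Z(t) = 2*((t + t)*(t + 165)) = 2*((2*t)*(165 + t)) = 2*(2*t*(165 + t)) = 4*t*(165 + t))
Z(-14) - (9764 - 1*9478) = 4*(-14)*(165 - 14) - (9764 - 1*9478) = 4*(-14)*151 - (9764 - 9478) = -8456 - 1*286 = -8456 - 286 = -8742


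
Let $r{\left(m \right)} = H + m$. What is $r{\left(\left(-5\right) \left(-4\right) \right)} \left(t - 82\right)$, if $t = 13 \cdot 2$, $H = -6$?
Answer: $-784$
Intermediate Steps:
$t = 26$
$r{\left(m \right)} = -6 + m$
$r{\left(\left(-5\right) \left(-4\right) \right)} \left(t - 82\right) = \left(-6 - -20\right) \left(26 - 82\right) = \left(-6 + 20\right) \left(-56\right) = 14 \left(-56\right) = -784$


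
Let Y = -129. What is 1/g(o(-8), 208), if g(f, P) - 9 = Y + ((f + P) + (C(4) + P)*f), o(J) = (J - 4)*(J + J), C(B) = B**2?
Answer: 1/43288 ≈ 2.3101e-5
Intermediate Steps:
o(J) = 2*J*(-4 + J) (o(J) = (-4 + J)*(2*J) = 2*J*(-4 + J))
g(f, P) = -120 + P + f + f*(16 + P) (g(f, P) = 9 + (-129 + ((f + P) + (4**2 + P)*f)) = 9 + (-129 + ((P + f) + (16 + P)*f)) = 9 + (-129 + ((P + f) + f*(16 + P))) = 9 + (-129 + (P + f + f*(16 + P))) = 9 + (-129 + P + f + f*(16 + P)) = -120 + P + f + f*(16 + P))
1/g(o(-8), 208) = 1/(-120 + 208 + 17*(2*(-8)*(-4 - 8)) + 208*(2*(-8)*(-4 - 8))) = 1/(-120 + 208 + 17*(2*(-8)*(-12)) + 208*(2*(-8)*(-12))) = 1/(-120 + 208 + 17*192 + 208*192) = 1/(-120 + 208 + 3264 + 39936) = 1/43288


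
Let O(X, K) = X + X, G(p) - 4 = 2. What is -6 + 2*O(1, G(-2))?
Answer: -2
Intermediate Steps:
G(p) = 6 (G(p) = 4 + 2 = 6)
O(X, K) = 2*X
-6 + 2*O(1, G(-2)) = -6 + 2*(2*1) = -6 + 2*2 = -6 + 4 = -2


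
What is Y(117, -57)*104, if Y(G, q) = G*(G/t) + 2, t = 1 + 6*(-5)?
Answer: -1417624/29 ≈ -48884.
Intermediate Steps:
t = -29 (t = 1 - 30 = -29)
Y(G, q) = 2 - G**2/29 (Y(G, q) = G*(G/(-29)) + 2 = G*(G*(-1/29)) + 2 = G*(-G/29) + 2 = -G**2/29 + 2 = 2 - G**2/29)
Y(117, -57)*104 = (2 - 1/29*117**2)*104 = (2 - 1/29*13689)*104 = (2 - 13689/29)*104 = -13631/29*104 = -1417624/29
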